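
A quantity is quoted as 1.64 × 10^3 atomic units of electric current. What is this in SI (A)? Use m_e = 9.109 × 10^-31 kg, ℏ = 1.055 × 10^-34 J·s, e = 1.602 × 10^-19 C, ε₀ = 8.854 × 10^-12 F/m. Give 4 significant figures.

One atomic unit of electric current: I_au = e E_h/ℏ = m_e e⁵/((4πε₀)²ℏ³) = 6.612 × 10^-3 A.
1.64 × 10^3 × 6.612 × 10^-3 A = 10.84 A

10.84 A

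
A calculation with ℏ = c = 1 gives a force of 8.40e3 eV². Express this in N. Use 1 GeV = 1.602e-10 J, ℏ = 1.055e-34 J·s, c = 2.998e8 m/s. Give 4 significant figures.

Force is [E]/[L] = [E]²/(ℏc); restore (ℏc)⁻¹.
1 GeV² → 1/(ℏc) × (1 GeV in J)² = 8.114e5 N.
Convert the energy scale: 8.40e3 eV² = 8.40e-15 GeV².
Result: 8.40e-15 × 8.114e5 = 6.816e-9 N.

6.816e-9 N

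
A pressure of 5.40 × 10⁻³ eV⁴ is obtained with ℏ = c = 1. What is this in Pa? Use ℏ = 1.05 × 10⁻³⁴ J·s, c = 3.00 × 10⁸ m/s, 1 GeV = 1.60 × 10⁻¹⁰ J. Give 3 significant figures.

0.113 Pa

Pressure is [E]/[L]³ = [E]⁴/(ℏc)³.
1 GeV⁴ → 1/(ℏc)³ × (1 GeV in J)⁴ = 2.10 × 10³⁷ Pa.
Convert the energy scale: 5.40 × 10⁻³ eV⁴ = 5.40 × 10⁻³⁹ GeV⁴.
Result: 5.40 × 10⁻³⁹ × 2.10 × 10³⁷ = 0.113 Pa.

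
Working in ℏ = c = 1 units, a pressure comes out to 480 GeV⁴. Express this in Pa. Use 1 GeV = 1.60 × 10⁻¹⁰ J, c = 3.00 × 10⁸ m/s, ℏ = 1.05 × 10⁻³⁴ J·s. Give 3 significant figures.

1.01 × 10⁴⁰ Pa

Pressure is [E]/[L]³ = [E]⁴/(ℏc)³.
1 GeV⁴ → 1/(ℏc)³ × (1 GeV in J)⁴ = 2.10 × 10³⁷ Pa.
Result: 480 × 2.10 × 10³⁷ = 1.01 × 10⁴⁰ Pa.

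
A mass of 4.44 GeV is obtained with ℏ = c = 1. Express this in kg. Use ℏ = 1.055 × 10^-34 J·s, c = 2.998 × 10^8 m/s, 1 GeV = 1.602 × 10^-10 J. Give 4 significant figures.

7.914 × 10^-27 kg

Mass is [E]/c²; divide by c².
1 GeV → 1/c² × (1 GeV in J) = 1.782 × 10^-27 kg.
Result: 4.44 × 1.782 × 10^-27 = 7.914 × 10^-27 kg.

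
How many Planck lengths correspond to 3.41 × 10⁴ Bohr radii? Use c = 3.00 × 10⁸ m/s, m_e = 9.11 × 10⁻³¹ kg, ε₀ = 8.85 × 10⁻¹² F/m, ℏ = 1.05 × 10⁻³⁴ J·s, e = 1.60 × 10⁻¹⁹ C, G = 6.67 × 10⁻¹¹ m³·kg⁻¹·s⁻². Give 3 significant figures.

1.11 × 10²⁹

Bohr radius: a₀ = 4πε₀ℏ²/(m_e e²) = 5.26 × 10⁻¹¹ m
Planck length: ℓ_P = √(ℏG/c³) = 1.61 × 10⁻³⁵ m
3.41 × 10⁴ × 5.26 × 10⁻¹¹ / 1.61 × 10⁻³⁵ = 1.11 × 10²⁹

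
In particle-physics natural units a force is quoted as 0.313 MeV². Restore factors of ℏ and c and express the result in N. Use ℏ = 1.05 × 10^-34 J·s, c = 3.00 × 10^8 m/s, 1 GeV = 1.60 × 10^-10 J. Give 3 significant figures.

Force is [E]/[L] = [E]²/(ℏc); restore (ℏc)⁻¹.
1 GeV² → 1/(ℏc) × (1 GeV in J)² = 8.13 × 10^5 N.
Convert the energy scale: 0.313 MeV² = 3.13 × 10^-7 GeV².
Result: 3.13 × 10^-7 × 8.13 × 10^5 = 0.254 N.

0.254 N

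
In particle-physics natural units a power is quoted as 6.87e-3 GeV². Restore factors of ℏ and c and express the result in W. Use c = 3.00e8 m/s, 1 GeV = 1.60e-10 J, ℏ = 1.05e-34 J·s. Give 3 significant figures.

Power is [E]/[T] = [E]²/ℏ.
1 GeV² → 1/ℏ × (1 GeV in J)² = 2.44e14 W.
Result: 6.87e-3 × 2.44e14 = 1.67e12 W.

1.67e12 W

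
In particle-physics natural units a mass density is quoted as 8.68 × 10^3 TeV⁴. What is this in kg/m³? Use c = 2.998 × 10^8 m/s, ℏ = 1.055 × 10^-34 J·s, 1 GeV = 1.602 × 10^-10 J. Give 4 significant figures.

Mass density is [E]/(c²[L]³) = [E]⁴/(ℏ³c⁵).
1 GeV⁴ → 1/(ℏ³c⁵) × (1 GeV in J)⁴ = 2.316 × 10^20 kg/m³.
Convert the energy scale: 8.68 × 10^3 TeV⁴ = 8.68 × 10^15 GeV⁴.
Result: 8.68 × 10^15 × 2.316 × 10^20 = 2.010 × 10^36 kg/m³.

2.010 × 10^36 kg/m³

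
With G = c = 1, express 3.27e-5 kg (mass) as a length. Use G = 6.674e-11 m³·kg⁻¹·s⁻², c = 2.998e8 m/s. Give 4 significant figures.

In G = c = 1 units mass has dimensions of length; the conversion factor is G/c².
3.27e-5 kg × (G/c²) = 2.428e-32 m

2.428e-32 m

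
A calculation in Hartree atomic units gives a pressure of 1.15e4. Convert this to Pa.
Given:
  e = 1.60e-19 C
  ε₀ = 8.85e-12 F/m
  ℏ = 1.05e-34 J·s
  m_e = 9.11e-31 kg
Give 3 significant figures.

One atomic unit of pressure: P_au = E_h/a₀³ = m_e⁴e¹⁰/((4πε₀)⁵ℏ⁸) = 3.01e13 Pa.
1.15e4 × 3.01e13 Pa = 3.46e17 Pa

3.46e17 Pa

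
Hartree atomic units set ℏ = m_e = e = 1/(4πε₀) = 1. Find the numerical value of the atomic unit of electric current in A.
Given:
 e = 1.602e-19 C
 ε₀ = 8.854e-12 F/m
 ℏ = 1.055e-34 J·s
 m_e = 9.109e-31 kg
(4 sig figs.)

The unique combination of the constants set to 1 with dimensions of current is I_au = e E_h/ℏ = m_e e⁵/((4πε₀)²ℏ³).
E_h = 4.354e-18 J
e·E_h/ℏ = 6.612e-3 A

6.612e-3 A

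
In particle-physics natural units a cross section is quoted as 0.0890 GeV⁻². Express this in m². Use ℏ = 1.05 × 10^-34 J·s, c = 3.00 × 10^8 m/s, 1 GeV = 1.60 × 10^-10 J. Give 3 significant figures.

Area is [L]² = [E]⁻²·(ℏc)²; restore (ℏc)².
1 GeV⁻² → (ℏc)² × (1 GeV in J)⁻² = 3.88 × 10^-32 m².
Result: 0.0890 × 3.88 × 10^-32 = 3.45 × 10^-33 m².

3.45 × 10^-33 m²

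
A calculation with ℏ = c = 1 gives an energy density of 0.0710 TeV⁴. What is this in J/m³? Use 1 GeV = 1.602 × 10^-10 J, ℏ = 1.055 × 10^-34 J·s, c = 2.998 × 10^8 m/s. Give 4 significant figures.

[E]/[L]³ = [E]⁴/(ℏc)³; restore (ℏc)⁻³.
1 GeV⁴ → 1/(ℏc)³ × (1 GeV in J)⁴ = 2.082 × 10^37 J/m³.
Convert the energy scale: 0.0710 TeV⁴ = 7.10 × 10^10 GeV⁴.
Result: 7.10 × 10^10 × 2.082 × 10^37 = 1.478 × 10^48 J/m³.

1.478 × 10^48 J/m³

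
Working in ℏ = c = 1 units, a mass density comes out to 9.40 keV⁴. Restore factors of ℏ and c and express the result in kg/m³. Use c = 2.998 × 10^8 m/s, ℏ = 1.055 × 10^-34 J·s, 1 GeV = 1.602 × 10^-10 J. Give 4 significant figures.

Mass density is [E]/(c²[L]³) = [E]⁴/(ℏ³c⁵).
1 GeV⁴ → 1/(ℏ³c⁵) × (1 GeV in J)⁴ = 2.316 × 10^20 kg/m³.
Convert the energy scale: 9.40 keV⁴ = 9.40 × 10^-24 GeV⁴.
Result: 9.40 × 10^-24 × 2.316 × 10^20 = 2.177 × 10^-3 kg/m³.

2.177 × 10^-3 kg/m³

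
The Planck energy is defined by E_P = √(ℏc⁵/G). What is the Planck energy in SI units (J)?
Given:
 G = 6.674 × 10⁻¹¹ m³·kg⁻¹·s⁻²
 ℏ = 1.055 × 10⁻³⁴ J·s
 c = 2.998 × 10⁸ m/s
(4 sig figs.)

1.957 × 10⁹ J

E_P = √(ℏc⁵/G)
  = √(3.828 × 10¹⁸)
  = 1.957 × 10⁹ J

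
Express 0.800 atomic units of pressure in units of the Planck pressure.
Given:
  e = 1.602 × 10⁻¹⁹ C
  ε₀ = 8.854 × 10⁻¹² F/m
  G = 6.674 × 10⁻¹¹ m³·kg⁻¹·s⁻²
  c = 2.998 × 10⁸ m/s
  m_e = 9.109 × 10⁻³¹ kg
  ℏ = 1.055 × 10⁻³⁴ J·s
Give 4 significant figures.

5.059 × 10⁻¹⁰¹

atomic unit of pressure: P_au = E_h/a₀³ = m_e⁴e¹⁰/((4πε₀)⁵ℏ⁸) = 2.929 × 10¹³ Pa
Planck pressure: p_P = c⁷/(ℏG²) = 4.632 × 10¹¹³ Pa
0.800 × 2.929 × 10¹³ / 4.632 × 10¹¹³ = 5.059 × 10⁻¹⁰¹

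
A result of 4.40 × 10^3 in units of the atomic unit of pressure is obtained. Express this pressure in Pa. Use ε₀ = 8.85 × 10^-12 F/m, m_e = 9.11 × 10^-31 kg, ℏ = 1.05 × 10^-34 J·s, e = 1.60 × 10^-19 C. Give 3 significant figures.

One atomic unit of pressure: P_au = E_h/a₀³ = m_e⁴e¹⁰/((4πε₀)⁵ℏ⁸) = 3.01 × 10^13 Pa.
4.40 × 10^3 × 3.01 × 10^13 Pa = 1.33 × 10^17 Pa

1.33 × 10^17 Pa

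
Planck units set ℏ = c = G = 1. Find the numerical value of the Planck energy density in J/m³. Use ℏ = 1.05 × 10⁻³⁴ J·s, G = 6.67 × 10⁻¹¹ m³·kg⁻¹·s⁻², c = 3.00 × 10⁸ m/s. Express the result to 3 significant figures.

4.68 × 10¹¹³ J/m³

Dimensional analysis gives u_P = c⁷/(ℏG²).
  = 2.19 × 10⁵⁹ / 4.67 × 10⁻⁵⁵
  = 4.68 × 10¹¹³ J/m³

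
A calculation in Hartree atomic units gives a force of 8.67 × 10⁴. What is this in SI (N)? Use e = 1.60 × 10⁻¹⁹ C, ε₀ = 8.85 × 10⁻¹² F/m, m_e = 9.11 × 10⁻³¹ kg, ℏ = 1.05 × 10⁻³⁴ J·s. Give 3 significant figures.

7.22 × 10⁻³ N

One atomic unit of force: F_au = E_h/a₀ = m_e²e⁶/((4πε₀)³ℏ⁴) = 8.33 × 10⁻⁸ N.
8.67 × 10⁴ × 8.33 × 10⁻⁸ N = 7.22 × 10⁻³ N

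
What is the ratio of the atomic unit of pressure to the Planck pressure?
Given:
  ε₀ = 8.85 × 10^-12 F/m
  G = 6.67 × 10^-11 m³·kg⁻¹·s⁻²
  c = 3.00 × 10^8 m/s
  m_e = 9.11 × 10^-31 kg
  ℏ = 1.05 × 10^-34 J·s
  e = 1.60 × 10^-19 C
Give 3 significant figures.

atomic unit of pressure: P_au = E_h/a₀³ = m_e⁴e¹⁰/((4πε₀)⁵ℏ⁸) = 3.01 × 10^13 Pa
Planck pressure: p_P = c⁷/(ℏG²) = 4.68 × 10^113 Pa
ratio = 3.01 × 10^13 / 4.68 × 10^113 = 6.44 × 10^-101

6.44 × 10^-101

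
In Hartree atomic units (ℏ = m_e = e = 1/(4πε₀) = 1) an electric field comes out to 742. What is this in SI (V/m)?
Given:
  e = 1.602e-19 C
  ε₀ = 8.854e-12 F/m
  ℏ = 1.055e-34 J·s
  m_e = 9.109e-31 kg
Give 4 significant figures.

One atomic unit of electric field: E_au = E_h/(e a₀) = m_e²e⁵/((4πε₀)³ℏ⁴) = 5.131e11 V/m.
742 × 5.131e11 V/m = 3.807e14 V/m

3.807e14 V/m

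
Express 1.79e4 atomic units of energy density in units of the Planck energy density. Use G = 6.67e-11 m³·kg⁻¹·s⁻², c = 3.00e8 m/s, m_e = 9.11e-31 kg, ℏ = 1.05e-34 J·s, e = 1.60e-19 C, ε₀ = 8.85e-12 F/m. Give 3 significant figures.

1.15e-96

atomic unit of energy density: u_au = E_h/a₀³ = m_e⁴e¹⁰/((4πε₀)⁵ℏ⁸) = 3.01e13 J/m³
Planck energy density: u_P = c⁷/(ℏG²) = 4.68e113 J/m³
1.79e4 × 3.01e13 / 4.68e113 = 1.15e-96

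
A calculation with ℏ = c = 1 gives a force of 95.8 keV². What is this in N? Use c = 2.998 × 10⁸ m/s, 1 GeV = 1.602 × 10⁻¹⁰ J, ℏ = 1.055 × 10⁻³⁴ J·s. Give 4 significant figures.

7.773 × 10⁻⁵ N

Force is [E]/[L] = [E]²/(ℏc); restore (ℏc)⁻¹.
1 GeV² → 1/(ℏc) × (1 GeV in J)² = 8.114 × 10⁵ N.
Convert the energy scale: 95.8 keV² = 9.58 × 10⁻¹¹ GeV².
Result: 9.58 × 10⁻¹¹ × 8.114 × 10⁵ = 7.773 × 10⁻⁵ N.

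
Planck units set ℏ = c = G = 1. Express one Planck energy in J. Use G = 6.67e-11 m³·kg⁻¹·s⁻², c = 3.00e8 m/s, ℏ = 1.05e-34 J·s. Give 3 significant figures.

Dimensional analysis gives E_P = √(ℏc⁵/G).
  = √(3.83e18)
  = 1.96e9 J

1.96e9 J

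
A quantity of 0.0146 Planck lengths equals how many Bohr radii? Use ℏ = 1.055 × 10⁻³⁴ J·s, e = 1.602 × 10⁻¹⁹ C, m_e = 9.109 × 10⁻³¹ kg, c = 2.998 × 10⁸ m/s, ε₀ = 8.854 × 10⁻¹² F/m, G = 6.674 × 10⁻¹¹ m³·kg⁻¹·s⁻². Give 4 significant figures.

4.455 × 10⁻²⁷

Planck length: ℓ_P = √(ℏG/c³) = 1.616 × 10⁻³⁵ m
Bohr radius: a₀ = 4πε₀ℏ²/(m_e e²) = 5.297 × 10⁻¹¹ m
0.0146 × 1.616 × 10⁻³⁵ / 5.297 × 10⁻¹¹ = 4.455 × 10⁻²⁷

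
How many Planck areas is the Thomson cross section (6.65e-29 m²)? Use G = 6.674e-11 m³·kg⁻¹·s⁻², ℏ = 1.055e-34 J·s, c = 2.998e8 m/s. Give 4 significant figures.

2.545e41

Planck area: A_P = ℏG/c³ = 2.613e-70 m².
6.65e-29 / 2.613e-70 = 2.545e41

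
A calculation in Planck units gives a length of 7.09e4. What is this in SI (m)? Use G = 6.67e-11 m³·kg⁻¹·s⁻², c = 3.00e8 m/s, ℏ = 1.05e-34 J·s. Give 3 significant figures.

1.14e-30 m

One Planck length: ℓ_P = √(ℏG/c³) = 1.61e-35 m.
7.09e4 × 1.61e-35 m = 1.14e-30 m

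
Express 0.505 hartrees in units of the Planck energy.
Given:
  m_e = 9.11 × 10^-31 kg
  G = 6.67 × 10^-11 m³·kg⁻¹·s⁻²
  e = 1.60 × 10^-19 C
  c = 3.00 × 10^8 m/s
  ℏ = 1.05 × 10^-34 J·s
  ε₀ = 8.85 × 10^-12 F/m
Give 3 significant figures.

1.13 × 10^-27

hartree: E_h = m_e e⁴/(4πε₀ℏ)² = 4.38 × 10^-18 J
Planck energy: E_P = √(ℏc⁵/G) = 1.96 × 10^9 J
0.505 × 4.38 × 10^-18 / 1.96 × 10^9 = 1.13 × 10^-27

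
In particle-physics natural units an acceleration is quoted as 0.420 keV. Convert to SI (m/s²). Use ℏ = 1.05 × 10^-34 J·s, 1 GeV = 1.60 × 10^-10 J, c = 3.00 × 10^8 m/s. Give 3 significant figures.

Acceleration is [L]/[T]² = c·[E]/ℏ.
1 GeV → c/ℏ × (1 GeV in J) = 4.57 × 10^32 m/s².
Convert the energy scale: 0.420 keV = 4.20 × 10^-7 GeV.
Result: 4.20 × 10^-7 × 4.57 × 10^32 = 1.92 × 10^26 m/s².

1.92 × 10^26 m/s²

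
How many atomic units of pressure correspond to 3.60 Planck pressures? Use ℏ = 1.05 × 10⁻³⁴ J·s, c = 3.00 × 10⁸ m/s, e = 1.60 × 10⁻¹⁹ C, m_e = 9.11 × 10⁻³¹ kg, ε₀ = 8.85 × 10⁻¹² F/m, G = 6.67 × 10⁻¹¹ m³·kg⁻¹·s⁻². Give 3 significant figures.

Planck pressure: p_P = c⁷/(ℏG²) = 4.68 × 10¹¹³ Pa
atomic unit of pressure: P_au = E_h/a₀³ = m_e⁴e¹⁰/((4πε₀)⁵ℏ⁸) = 3.01 × 10¹³ Pa
3.60 × 4.68 × 10¹¹³ / 3.01 × 10¹³ = 5.59 × 10¹⁰⁰

5.59 × 10¹⁰⁰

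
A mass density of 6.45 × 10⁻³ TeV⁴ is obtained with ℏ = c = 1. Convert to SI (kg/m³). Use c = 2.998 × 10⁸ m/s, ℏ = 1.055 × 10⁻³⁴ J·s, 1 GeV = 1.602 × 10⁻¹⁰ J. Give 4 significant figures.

Mass density is [E]/(c²[L]³) = [E]⁴/(ℏ³c⁵).
1 GeV⁴ → 1/(ℏ³c⁵) × (1 GeV in J)⁴ = 2.316 × 10²⁰ kg/m³.
Convert the energy scale: 6.45 × 10⁻³ TeV⁴ = 6.45 × 10⁹ GeV⁴.
Result: 6.45 × 10⁹ × 2.316 × 10²⁰ = 1.494 × 10³⁰ kg/m³.

1.494 × 10³⁰ kg/m³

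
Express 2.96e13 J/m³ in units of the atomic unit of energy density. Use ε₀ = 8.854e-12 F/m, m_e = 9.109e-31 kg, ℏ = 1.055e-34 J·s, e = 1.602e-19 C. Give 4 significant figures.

atomic unit of energy density: u_au = E_h/a₀³ = m_e⁴e¹⁰/((4πε₀)⁵ℏ⁸) = 2.929e13 J/m³.
2.96e13 / 2.929e13 = 1.011

1.011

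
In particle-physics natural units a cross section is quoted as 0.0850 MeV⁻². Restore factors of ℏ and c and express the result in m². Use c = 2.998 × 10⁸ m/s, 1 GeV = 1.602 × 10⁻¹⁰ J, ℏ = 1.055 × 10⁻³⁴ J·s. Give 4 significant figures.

Area is [L]² = [E]⁻²·(ℏc)²; restore (ℏc)².
1 GeV⁻² → (ℏc)² × (1 GeV in J)⁻² = 3.898 × 10⁻³² m².
Convert the energy scale: 0.0850 MeV⁻² = 8.50 × 10⁴ GeV⁻².
Result: 8.50 × 10⁴ × 3.898 × 10⁻³² = 3.313 × 10⁻²⁷ m².

3.313 × 10⁻²⁷ m²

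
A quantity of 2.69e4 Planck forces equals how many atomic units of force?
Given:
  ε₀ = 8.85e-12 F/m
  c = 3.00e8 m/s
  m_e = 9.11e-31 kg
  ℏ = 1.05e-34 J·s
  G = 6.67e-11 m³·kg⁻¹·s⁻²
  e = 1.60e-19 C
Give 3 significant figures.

Planck force: F_P = c⁴/G = 1.21e44 N
atomic unit of force: F_au = E_h/a₀ = m_e²e⁶/((4πε₀)³ℏ⁴) = 8.33e-8 N
2.69e4 × 1.21e44 / 8.33e-8 = 3.92e55

3.92e55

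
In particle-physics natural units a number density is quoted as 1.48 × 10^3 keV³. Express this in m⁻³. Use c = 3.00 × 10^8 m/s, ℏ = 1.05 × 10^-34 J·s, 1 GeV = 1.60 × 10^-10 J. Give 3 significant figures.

Number density is [L]⁻³ = [E]³/(ℏc)³.
1 GeV³ → 1/(ℏc)³ × (1 GeV in J)³ = 1.31 × 10^47 m⁻³.
Convert the energy scale: 1.48 × 10^3 keV³ = 1.48 × 10^-15 GeV³.
Result: 1.48 × 10^-15 × 1.31 × 10^47 = 1.94 × 10^32 m⁻³.

1.94 × 10^32 m⁻³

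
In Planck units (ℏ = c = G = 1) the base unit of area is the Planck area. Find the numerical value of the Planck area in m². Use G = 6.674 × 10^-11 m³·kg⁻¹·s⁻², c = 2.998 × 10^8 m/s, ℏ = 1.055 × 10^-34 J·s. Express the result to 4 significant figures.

2.613 × 10^-70 m²

A_P = ℏG/c³
  = 7.041 × 10^-45 / 2.695 × 10^25
  = 2.613 × 10^-70 m²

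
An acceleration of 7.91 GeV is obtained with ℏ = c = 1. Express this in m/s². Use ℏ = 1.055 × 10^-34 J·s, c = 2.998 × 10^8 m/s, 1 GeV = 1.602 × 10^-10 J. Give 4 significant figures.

3.601 × 10^33 m/s²

Acceleration is [L]/[T]² = c·[E]/ℏ.
1 GeV → c/ℏ × (1 GeV in J) = 4.552 × 10^32 m/s².
Result: 7.91 × 4.552 × 10^32 = 3.601 × 10^33 m/s².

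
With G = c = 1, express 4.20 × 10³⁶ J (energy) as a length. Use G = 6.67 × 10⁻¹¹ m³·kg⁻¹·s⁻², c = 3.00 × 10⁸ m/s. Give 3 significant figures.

3.46 × 10⁻⁸ m

Energy → length via G/c⁴.
4.20 × 10³⁶ J × (G/c⁴) = 3.46 × 10⁻⁸ m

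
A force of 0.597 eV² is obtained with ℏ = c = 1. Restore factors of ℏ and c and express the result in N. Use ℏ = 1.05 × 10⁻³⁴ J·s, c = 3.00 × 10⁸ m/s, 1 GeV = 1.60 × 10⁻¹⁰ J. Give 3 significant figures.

4.85 × 10⁻¹³ N

Force is [E]/[L] = [E]²/(ℏc); restore (ℏc)⁻¹.
1 GeV² → 1/(ℏc) × (1 GeV in J)² = 8.13 × 10⁵ N.
Convert the energy scale: 0.597 eV² = 5.97 × 10⁻¹⁹ GeV².
Result: 5.97 × 10⁻¹⁹ × 8.13 × 10⁵ = 4.85 × 10⁻¹³ N.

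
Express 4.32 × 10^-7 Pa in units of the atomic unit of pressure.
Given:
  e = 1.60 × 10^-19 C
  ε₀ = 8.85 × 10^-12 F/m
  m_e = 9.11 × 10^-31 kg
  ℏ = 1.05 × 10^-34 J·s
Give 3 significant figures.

atomic unit of pressure: P_au = E_h/a₀³ = m_e⁴e¹⁰/((4πε₀)⁵ℏ⁸) = 3.01 × 10^13 Pa.
4.32 × 10^-7 / 3.01 × 10^13 = 1.43 × 10^-20

1.43 × 10^-20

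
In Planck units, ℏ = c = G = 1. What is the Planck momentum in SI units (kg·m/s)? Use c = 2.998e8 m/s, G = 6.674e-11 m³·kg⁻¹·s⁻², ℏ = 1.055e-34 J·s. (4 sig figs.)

6.527 kg·m/s

Dimensional analysis gives p_P = √(ℏc³/G).
  = √(42.60)
  = 6.527 kg·m/s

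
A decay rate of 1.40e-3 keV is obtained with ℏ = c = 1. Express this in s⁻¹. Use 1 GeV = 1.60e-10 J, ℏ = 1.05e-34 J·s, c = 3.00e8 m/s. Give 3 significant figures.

2.13e15 s⁻¹

A rate is [E]/ℏ; divide by ℏ.
1 GeV → 1/ℏ × (1 GeV in J) = 1.52e24 s⁻¹.
Convert the energy scale: 1.40e-3 keV = 1.40e-9 GeV.
Result: 1.40e-9 × 1.52e24 = 2.13e15 s⁻¹.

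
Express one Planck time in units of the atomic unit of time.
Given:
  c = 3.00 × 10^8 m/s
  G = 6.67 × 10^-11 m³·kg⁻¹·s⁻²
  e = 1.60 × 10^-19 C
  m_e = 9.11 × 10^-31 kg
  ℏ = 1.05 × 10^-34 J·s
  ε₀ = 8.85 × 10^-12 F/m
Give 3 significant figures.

2.24 × 10^-27

Planck time: t_P = √(ℏG/c⁵) = 5.37 × 10^-44 s
atomic unit of time: τ_au = (4πε₀)²ℏ³/(m_e e⁴) = 2.40 × 10^-17 s
ratio = 5.37 × 10^-44 / 2.40 × 10^-17 = 2.24 × 10^-27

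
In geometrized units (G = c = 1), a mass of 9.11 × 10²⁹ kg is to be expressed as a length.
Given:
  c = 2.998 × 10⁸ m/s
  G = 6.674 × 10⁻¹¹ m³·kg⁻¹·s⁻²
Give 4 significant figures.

In G = c = 1 units mass has dimensions of length; the conversion factor is G/c².
9.11 × 10²⁹ kg × (G/c²) = 676.5 m

676.5 m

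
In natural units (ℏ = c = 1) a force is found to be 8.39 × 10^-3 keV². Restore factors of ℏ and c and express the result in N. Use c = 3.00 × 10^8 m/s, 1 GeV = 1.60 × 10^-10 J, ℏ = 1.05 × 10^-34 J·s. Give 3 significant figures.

6.82 × 10^-9 N

Force is [E]/[L] = [E]²/(ℏc); restore (ℏc)⁻¹.
1 GeV² → 1/(ℏc) × (1 GeV in J)² = 8.13 × 10^5 N.
Convert the energy scale: 8.39 × 10^-3 keV² = 8.39 × 10^-15 GeV².
Result: 8.39 × 10^-15 × 8.13 × 10^5 = 6.82 × 10^-9 N.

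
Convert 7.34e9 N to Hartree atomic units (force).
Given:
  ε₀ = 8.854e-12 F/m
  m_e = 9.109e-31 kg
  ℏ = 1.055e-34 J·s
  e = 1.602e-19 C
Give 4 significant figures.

atomic unit of force: F_au = E_h/a₀ = m_e²e⁶/((4πε₀)³ℏ⁴) = 8.220e-8 N.
7.34e9 / 8.220e-8 = 8.930e16

8.930e16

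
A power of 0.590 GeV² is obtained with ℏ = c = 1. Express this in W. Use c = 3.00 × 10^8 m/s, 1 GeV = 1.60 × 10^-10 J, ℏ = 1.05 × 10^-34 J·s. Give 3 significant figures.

Power is [E]/[T] = [E]²/ℏ.
1 GeV² → 1/ℏ × (1 GeV in J)² = 2.44 × 10^14 W.
Result: 0.590 × 2.44 × 10^14 = 1.44 × 10^14 W.

1.44 × 10^14 W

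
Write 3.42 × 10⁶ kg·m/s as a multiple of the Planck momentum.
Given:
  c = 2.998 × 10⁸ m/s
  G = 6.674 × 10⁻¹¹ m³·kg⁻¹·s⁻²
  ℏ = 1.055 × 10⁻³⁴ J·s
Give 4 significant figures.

5.240 × 10⁵

Planck momentum: p_P = √(ℏc³/G) = 6.527 kg·m/s.
3.42 × 10⁶ / 6.527 = 5.240 × 10⁵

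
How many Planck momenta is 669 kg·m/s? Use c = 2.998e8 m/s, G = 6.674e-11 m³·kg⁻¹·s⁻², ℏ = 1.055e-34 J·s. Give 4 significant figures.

102.5

Planck momentum: p_P = √(ℏc³/G) = 6.527 kg·m/s.
669 / 6.527 = 102.5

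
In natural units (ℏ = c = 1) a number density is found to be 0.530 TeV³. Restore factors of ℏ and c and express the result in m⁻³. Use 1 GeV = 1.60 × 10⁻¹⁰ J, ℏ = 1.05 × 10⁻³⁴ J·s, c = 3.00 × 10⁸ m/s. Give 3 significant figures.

6.95 × 10⁵⁵ m⁻³

Number density is [L]⁻³ = [E]³/(ℏc)³.
1 GeV³ → 1/(ℏc)³ × (1 GeV in J)³ = 1.31 × 10⁴⁷ m⁻³.
Convert the energy scale: 0.530 TeV³ = 5.30 × 10⁸ GeV³.
Result: 5.30 × 10⁸ × 1.31 × 10⁴⁷ = 6.95 × 10⁵⁵ m⁻³.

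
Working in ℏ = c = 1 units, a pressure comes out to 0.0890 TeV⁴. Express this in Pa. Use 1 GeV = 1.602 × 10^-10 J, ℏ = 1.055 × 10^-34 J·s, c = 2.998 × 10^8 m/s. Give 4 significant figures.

1.853 × 10^48 Pa

Pressure is [E]/[L]³ = [E]⁴/(ℏc)³.
1 GeV⁴ → 1/(ℏc)³ × (1 GeV in J)⁴ = 2.082 × 10^37 Pa.
Convert the energy scale: 0.0890 TeV⁴ = 8.90 × 10^10 GeV⁴.
Result: 8.90 × 10^10 × 2.082 × 10^37 = 1.853 × 10^48 Pa.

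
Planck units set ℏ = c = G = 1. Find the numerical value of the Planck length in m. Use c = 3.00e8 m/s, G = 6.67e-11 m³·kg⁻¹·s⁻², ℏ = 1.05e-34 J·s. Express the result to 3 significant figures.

1.61e-35 m

The unique combination of the constants set to 1 with dimensions of length is ℓ_P = √(ℏG/c³).
  = √(2.59e-70)
  = 1.61e-35 m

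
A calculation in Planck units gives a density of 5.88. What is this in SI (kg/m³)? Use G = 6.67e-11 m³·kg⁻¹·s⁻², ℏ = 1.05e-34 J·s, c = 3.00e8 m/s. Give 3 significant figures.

One Planck density: ρ_P = c⁵/(ℏG²) = 5.20e96 kg/m³.
5.88 × 5.20e96 kg/m³ = 3.06e97 kg/m³

3.06e97 kg/m³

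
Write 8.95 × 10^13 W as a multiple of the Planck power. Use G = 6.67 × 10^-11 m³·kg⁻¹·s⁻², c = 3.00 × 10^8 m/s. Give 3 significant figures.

2.46 × 10^-39

Planck power: P_P = c⁵/G = 3.64 × 10^52 W.
8.95 × 10^13 / 3.64 × 10^52 = 2.46 × 10^-39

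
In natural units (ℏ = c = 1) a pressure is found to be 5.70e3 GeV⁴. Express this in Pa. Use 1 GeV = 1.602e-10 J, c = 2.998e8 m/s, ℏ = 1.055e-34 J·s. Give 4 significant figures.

1.187e41 Pa

Pressure is [E]/[L]³ = [E]⁴/(ℏc)³.
1 GeV⁴ → 1/(ℏc)³ × (1 GeV in J)⁴ = 2.082e37 Pa.
Result: 5.70e3 × 2.082e37 = 1.187e41 Pa.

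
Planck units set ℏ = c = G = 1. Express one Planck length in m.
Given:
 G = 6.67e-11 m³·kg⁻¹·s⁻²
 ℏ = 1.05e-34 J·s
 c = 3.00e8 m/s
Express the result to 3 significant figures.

From ℏ = c = G = 1 the length scale is ℓ_P = √(ℏG/c³).
  = √(2.59e-70)
  = 1.61e-35 m

1.61e-35 m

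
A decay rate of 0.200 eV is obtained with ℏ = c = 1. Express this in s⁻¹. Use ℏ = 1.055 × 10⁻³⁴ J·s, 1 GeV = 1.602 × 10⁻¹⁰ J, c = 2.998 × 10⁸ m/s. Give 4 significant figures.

3.037 × 10¹⁴ s⁻¹

A rate is [E]/ℏ; divide by ℏ.
1 GeV → 1/ℏ × (1 GeV in J) = 1.518 × 10²⁴ s⁻¹.
Convert the energy scale: 0.200 eV = 2.00 × 10⁻¹⁰ GeV.
Result: 2.00 × 10⁻¹⁰ × 1.518 × 10²⁴ = 3.037 × 10¹⁴ s⁻¹.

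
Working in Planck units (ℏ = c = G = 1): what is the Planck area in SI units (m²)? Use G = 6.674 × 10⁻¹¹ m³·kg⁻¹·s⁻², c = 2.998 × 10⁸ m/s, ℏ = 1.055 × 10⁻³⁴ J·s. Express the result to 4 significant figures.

The unique combination of the constants set to 1 with dimensions of area is A_P = ℏG/c³.
  = 7.041 × 10⁻⁴⁵ / 2.695 × 10²⁵
  = 2.613 × 10⁻⁷⁰ m²

2.613 × 10⁻⁷⁰ m²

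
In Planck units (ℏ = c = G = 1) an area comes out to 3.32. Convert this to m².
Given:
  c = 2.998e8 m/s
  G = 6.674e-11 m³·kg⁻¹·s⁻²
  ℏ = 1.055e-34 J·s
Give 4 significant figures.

One Planck area: A_P = ℏG/c³ = 2.613e-70 m².
3.32 × 2.613e-70 m² = 8.675e-70 m²

8.675e-70 m²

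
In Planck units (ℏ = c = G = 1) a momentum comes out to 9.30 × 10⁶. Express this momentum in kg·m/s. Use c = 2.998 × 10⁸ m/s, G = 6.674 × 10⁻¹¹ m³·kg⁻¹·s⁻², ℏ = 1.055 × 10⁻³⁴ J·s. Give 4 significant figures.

One Planck momentum: p_P = √(ℏc³/G) = 6.527 kg·m/s.
9.30 × 10⁶ × 6.527 kg·m/s = 6.070 × 10⁷ kg·m/s

6.070 × 10⁷ kg·m/s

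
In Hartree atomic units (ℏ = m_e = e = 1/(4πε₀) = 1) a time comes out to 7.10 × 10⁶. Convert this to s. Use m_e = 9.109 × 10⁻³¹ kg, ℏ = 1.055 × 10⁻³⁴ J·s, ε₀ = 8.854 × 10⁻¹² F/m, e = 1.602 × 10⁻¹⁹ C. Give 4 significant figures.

1.720 × 10⁻¹⁰ s

One atomic unit of time: τ_au = (4πε₀)²ℏ³/(m_e e⁴) = 2.423 × 10⁻¹⁷ s.
7.10 × 10⁶ × 2.423 × 10⁻¹⁷ s = 1.720 × 10⁻¹⁰ s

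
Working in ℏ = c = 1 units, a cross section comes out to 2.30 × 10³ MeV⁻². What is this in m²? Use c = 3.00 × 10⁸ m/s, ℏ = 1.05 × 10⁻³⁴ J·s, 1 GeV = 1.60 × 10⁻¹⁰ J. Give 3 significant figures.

8.91 × 10⁻²³ m²

Area is [L]² = [E]⁻²·(ℏc)²; restore (ℏc)².
1 GeV⁻² → (ℏc)² × (1 GeV in J)⁻² = 3.88 × 10⁻³² m².
Convert the energy scale: 2.30 × 10³ MeV⁻² = 2.30 × 10⁹ GeV⁻².
Result: 2.30 × 10⁹ × 3.88 × 10⁻³² = 8.91 × 10⁻²³ m².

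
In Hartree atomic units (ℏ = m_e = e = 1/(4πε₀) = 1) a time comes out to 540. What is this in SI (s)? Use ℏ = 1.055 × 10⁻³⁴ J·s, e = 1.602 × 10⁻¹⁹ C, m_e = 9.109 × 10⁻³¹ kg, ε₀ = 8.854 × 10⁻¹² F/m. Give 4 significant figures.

One atomic unit of time: τ_au = (4πε₀)²ℏ³/(m_e e⁴) = 2.423 × 10⁻¹⁷ s.
540 × 2.423 × 10⁻¹⁷ s = 1.308 × 10⁻¹⁴ s

1.308 × 10⁻¹⁴ s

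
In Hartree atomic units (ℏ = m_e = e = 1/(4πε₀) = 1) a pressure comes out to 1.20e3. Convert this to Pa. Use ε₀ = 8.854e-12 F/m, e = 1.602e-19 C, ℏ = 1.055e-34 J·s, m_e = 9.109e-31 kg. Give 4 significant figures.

One atomic unit of pressure: P_au = E_h/a₀³ = m_e⁴e¹⁰/((4πε₀)⁵ℏ⁸) = 2.929e13 Pa.
1.20e3 × 2.929e13 Pa = 3.515e16 Pa

3.515e16 Pa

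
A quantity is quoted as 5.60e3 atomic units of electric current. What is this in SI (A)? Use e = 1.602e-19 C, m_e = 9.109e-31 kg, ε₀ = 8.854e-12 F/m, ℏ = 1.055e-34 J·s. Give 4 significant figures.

One atomic unit of electric current: I_au = e E_h/ℏ = m_e e⁵/((4πε₀)²ℏ³) = 6.612e-3 A.
5.60e3 × 6.612e-3 A = 37.03 A

37.03 A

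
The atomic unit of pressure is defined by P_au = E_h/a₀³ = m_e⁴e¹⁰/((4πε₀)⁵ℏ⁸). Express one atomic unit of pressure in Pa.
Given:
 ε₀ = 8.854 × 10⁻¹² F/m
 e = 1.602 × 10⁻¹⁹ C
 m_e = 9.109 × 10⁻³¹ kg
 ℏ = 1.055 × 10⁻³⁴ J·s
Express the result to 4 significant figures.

P_au = E_h/a₀³ = m_e⁴e¹⁰/((4πε₀)⁵ℏ⁸)
E_h = 4.354 × 10⁻¹⁸ J
a₀ = 5.297 × 10⁻¹¹ m
E_h/a₀³ = 2.929 × 10¹³ Pa

2.929 × 10¹³ Pa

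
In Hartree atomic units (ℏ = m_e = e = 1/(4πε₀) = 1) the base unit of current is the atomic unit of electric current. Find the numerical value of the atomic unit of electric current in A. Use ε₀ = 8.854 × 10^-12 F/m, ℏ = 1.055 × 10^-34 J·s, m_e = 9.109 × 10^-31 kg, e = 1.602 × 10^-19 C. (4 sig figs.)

I_au = e E_h/ℏ = m_e e⁵/((4πε₀)²ℏ³)
E_h = 4.354 × 10^-18 J
e·E_h/ℏ = 6.612 × 10^-3 A

6.612 × 10^-3 A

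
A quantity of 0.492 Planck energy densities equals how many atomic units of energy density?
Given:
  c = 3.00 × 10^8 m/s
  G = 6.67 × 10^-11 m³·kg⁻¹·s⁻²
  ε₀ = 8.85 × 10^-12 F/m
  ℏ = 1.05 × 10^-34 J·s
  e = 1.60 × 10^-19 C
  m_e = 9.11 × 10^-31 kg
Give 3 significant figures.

7.65 × 10^99

Planck energy density: u_P = c⁷/(ℏG²) = 4.68 × 10^113 J/m³
atomic unit of energy density: u_au = E_h/a₀³ = m_e⁴e¹⁰/((4πε₀)⁵ℏ⁸) = 3.01 × 10^13 J/m³
0.492 × 4.68 × 10^113 / 3.01 × 10^13 = 7.65 × 10^99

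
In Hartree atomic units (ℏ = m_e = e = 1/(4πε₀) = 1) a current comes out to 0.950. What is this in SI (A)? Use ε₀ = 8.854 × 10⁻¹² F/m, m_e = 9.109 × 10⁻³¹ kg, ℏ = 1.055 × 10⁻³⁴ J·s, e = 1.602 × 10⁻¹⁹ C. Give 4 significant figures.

6.281 × 10⁻³ A

One atomic unit of electric current: I_au = e E_h/ℏ = m_e e⁵/((4πε₀)²ℏ³) = 6.612 × 10⁻³ A.
0.950 × 6.612 × 10⁻³ A = 6.281 × 10⁻³ A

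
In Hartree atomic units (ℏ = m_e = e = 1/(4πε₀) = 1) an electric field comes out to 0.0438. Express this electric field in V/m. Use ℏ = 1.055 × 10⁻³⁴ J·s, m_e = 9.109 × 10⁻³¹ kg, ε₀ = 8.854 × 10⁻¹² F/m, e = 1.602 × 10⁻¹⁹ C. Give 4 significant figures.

2.247 × 10¹⁰ V/m

One atomic unit of electric field: E_au = E_h/(e a₀) = m_e²e⁵/((4πε₀)³ℏ⁴) = 5.131 × 10¹¹ V/m.
0.0438 × 5.131 × 10¹¹ V/m = 2.247 × 10¹⁰ V/m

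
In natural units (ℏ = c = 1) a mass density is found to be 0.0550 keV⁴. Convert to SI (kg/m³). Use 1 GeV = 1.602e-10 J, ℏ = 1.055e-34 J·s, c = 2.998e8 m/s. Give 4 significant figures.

1.274e-5 kg/m³

Mass density is [E]/(c²[L]³) = [E]⁴/(ℏ³c⁵).
1 GeV⁴ → 1/(ℏ³c⁵) × (1 GeV in J)⁴ = 2.316e20 kg/m³.
Convert the energy scale: 0.0550 keV⁴ = 5.50e-26 GeV⁴.
Result: 5.50e-26 × 2.316e20 = 1.274e-5 kg/m³.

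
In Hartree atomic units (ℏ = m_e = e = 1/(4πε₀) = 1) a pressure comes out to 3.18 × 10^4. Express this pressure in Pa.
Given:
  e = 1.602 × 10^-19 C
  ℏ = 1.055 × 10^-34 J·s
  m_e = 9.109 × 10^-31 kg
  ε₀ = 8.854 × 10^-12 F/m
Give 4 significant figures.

9.315 × 10^17 Pa

One atomic unit of pressure: P_au = E_h/a₀³ = m_e⁴e¹⁰/((4πε₀)⁵ℏ⁸) = 2.929 × 10^13 Pa.
3.18 × 10^4 × 2.929 × 10^13 Pa = 9.315 × 10^17 Pa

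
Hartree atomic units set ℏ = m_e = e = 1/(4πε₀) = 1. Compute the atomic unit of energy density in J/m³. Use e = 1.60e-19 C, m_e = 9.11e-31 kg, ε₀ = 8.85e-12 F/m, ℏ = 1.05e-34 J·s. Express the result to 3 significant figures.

3.01e13 J/m³

Dimensional analysis gives u_au = E_h/a₀³ = m_e⁴e¹⁰/((4πε₀)⁵ℏ⁸).
E_h = 4.38e-18 J
a₀ = 5.26e-11 m
E_h/a₀³ = 3.01e13 J/m³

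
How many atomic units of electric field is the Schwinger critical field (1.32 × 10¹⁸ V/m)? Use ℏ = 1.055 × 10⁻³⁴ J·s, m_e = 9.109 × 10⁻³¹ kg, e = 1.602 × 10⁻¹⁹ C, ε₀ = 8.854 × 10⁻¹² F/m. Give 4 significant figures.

atomic unit of electric field: E_au = E_h/(e a₀) = m_e²e⁵/((4πε₀)³ℏ⁴) = 5.131 × 10¹¹ V/m.
1.32 × 10¹⁸ / 5.131 × 10¹¹ = 2.573 × 10⁶

2.573 × 10⁶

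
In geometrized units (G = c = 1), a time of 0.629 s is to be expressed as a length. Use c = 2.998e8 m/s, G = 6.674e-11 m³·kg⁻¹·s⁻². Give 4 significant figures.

Time → length via c.
0.629 s × (c) = 1.886e8 m

1.886e8 m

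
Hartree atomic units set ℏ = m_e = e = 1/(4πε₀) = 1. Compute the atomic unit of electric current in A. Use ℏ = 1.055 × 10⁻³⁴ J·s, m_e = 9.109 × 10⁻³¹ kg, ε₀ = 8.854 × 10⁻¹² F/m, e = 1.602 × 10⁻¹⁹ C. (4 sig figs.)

6.612 × 10⁻³ A

The unique combination of the constants set to 1 with dimensions of current is I_au = e E_h/ℏ = m_e e⁵/((4πε₀)²ℏ³).
E_h = 4.354 × 10⁻¹⁸ J
e·E_h/ℏ = 6.612 × 10⁻³ A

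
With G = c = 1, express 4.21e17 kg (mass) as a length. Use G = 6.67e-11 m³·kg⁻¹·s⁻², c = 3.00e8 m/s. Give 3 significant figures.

In G = c = 1 units mass has dimensions of length; the conversion factor is G/c².
4.21e17 kg × (G/c²) = 3.12e-10 m

3.12e-10 m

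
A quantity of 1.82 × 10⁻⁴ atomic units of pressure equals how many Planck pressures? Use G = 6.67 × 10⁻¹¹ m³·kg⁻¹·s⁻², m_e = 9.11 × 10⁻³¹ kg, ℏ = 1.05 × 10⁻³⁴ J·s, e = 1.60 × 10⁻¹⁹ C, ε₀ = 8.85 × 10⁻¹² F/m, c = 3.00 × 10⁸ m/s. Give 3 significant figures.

1.17 × 10⁻¹⁰⁴

atomic unit of pressure: P_au = E_h/a₀³ = m_e⁴e¹⁰/((4πε₀)⁵ℏ⁸) = 3.01 × 10¹³ Pa
Planck pressure: p_P = c⁷/(ℏG²) = 4.68 × 10¹¹³ Pa
1.82 × 10⁻⁴ × 3.01 × 10¹³ / 4.68 × 10¹¹³ = 1.17 × 10⁻¹⁰⁴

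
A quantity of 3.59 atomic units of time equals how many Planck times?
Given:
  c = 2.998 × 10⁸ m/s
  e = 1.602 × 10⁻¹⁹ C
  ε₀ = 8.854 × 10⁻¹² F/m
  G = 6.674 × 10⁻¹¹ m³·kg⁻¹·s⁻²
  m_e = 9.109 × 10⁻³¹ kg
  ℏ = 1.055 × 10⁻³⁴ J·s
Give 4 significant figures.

1.613 × 10²⁷

atomic unit of time: τ_au = (4πε₀)²ℏ³/(m_e e⁴) = 2.423 × 10⁻¹⁷ s
Planck time: t_P = √(ℏG/c⁵) = 5.392 × 10⁻⁴⁴ s
3.59 × 2.423 × 10⁻¹⁷ / 5.392 × 10⁻⁴⁴ = 1.613 × 10²⁷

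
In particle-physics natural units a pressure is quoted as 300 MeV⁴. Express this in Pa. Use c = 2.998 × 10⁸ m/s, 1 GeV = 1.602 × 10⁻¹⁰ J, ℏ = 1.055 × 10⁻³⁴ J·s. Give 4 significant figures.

6.245 × 10²⁷ Pa

Pressure is [E]/[L]³ = [E]⁴/(ℏc)³.
1 GeV⁴ → 1/(ℏc)³ × (1 GeV in J)⁴ = 2.082 × 10³⁷ Pa.
Convert the energy scale: 300 MeV⁴ = 3.00 × 10⁻¹⁰ GeV⁴.
Result: 3.00 × 10⁻¹⁰ × 2.082 × 10³⁷ = 6.245 × 10²⁷ Pa.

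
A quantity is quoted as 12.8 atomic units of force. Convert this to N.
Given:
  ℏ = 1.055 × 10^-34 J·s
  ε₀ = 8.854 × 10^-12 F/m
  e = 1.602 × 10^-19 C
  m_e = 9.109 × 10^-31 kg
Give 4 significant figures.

1.052 × 10^-6 N

One atomic unit of force: F_au = E_h/a₀ = m_e²e⁶/((4πε₀)³ℏ⁴) = 8.220 × 10^-8 N.
12.8 × 8.220 × 10^-8 N = 1.052 × 10^-6 N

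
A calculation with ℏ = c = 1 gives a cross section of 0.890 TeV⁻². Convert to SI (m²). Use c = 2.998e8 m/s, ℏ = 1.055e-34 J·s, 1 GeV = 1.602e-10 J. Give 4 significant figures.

Area is [L]² = [E]⁻²·(ℏc)²; restore (ℏc)².
1 GeV⁻² → (ℏc)² × (1 GeV in J)⁻² = 3.898e-32 m².
Convert the energy scale: 0.890 TeV⁻² = 8.90e-7 GeV⁻².
Result: 8.90e-7 × 3.898e-32 = 3.469e-38 m².

3.469e-38 m²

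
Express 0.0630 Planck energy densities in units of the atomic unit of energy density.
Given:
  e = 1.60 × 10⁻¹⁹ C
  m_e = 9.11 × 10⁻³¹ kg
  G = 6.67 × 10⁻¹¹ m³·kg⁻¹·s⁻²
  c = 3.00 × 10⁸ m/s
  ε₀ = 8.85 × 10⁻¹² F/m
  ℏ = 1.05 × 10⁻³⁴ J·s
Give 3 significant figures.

9.79 × 10⁹⁸

Planck energy density: u_P = c⁷/(ℏG²) = 4.68 × 10¹¹³ J/m³
atomic unit of energy density: u_au = E_h/a₀³ = m_e⁴e¹⁰/((4πε₀)⁵ℏ⁸) = 3.01 × 10¹³ J/m³
0.0630 × 4.68 × 10¹¹³ / 3.01 × 10¹³ = 9.79 × 10⁹⁸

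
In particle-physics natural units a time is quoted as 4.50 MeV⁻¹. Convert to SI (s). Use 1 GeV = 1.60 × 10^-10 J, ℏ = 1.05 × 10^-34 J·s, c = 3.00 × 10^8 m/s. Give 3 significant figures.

A time is [E]⁻¹ in ℏ=c=1; restore one factor of ℏ.
1 GeV⁻¹ → ℏ × (1 GeV in J)⁻¹ = 6.56 × 10^-25 s.
Convert the energy scale: 4.50 MeV⁻¹ = 4.50 × 10^3 GeV⁻¹.
Result: 4.50 × 10^3 × 6.56 × 10^-25 = 2.95 × 10^-21 s.

2.95 × 10^-21 s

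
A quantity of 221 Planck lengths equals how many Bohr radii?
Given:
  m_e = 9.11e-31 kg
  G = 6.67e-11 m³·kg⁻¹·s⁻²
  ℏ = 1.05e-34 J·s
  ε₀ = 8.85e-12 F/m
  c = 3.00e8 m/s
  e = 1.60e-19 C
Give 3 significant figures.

6.77e-23

Planck length: ℓ_P = √(ℏG/c³) = 1.61e-35 m
Bohr radius: a₀ = 4πε₀ℏ²/(m_e e²) = 5.26e-11 m
221 × 1.61e-35 / 5.26e-11 = 6.77e-23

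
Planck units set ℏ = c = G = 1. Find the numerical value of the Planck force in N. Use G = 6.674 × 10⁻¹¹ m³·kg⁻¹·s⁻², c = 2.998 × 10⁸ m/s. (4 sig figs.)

The unique combination of the constants set to 1 with dimensions of force is F_P = c⁴/G.
  = 8.078 × 10³³ / 6.674 × 10⁻¹¹
  = 1.210 × 10⁴⁴ N

1.210 × 10⁴⁴ N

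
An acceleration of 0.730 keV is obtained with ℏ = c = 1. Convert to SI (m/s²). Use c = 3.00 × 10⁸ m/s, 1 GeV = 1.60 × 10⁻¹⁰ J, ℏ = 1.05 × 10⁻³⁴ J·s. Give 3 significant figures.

3.34 × 10²⁶ m/s²

Acceleration is [L]/[T]² = c·[E]/ℏ.
1 GeV → c/ℏ × (1 GeV in J) = 4.57 × 10³² m/s².
Convert the energy scale: 0.730 keV = 7.30 × 10⁻⁷ GeV.
Result: 7.30 × 10⁻⁷ × 4.57 × 10³² = 3.34 × 10²⁶ m/s².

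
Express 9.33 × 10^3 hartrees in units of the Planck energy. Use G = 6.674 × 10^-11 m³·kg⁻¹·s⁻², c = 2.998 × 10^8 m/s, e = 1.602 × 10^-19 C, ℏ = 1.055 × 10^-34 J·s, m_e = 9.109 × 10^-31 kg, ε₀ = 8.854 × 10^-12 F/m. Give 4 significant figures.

2.076 × 10^-23

hartree: E_h = m_e e⁴/(4πε₀ℏ)² = 4.354 × 10^-18 J
Planck energy: E_P = √(ℏc⁵/G) = 1.957 × 10^9 J
9.33 × 10^3 × 4.354 × 10^-18 / 1.957 × 10^9 = 2.076 × 10^-23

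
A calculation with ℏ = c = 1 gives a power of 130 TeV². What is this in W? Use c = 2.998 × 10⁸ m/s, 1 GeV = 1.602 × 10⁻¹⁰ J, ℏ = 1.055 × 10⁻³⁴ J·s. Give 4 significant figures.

3.162 × 10²² W

Power is [E]/[T] = [E]²/ℏ.
1 GeV² → 1/ℏ × (1 GeV in J)² = 2.433 × 10¹⁴ W.
Convert the energy scale: 130 TeV² = 1.30 × 10⁸ GeV².
Result: 1.30 × 10⁸ × 2.433 × 10¹⁴ = 3.162 × 10²² W.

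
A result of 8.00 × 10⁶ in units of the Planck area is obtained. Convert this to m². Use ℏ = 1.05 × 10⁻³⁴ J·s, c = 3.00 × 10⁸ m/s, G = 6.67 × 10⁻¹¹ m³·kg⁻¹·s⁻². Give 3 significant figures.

One Planck area: A_P = ℏG/c³ = 2.59 × 10⁻⁷⁰ m².
8.00 × 10⁶ × 2.59 × 10⁻⁷⁰ m² = 2.08 × 10⁻⁶³ m²

2.08 × 10⁻⁶³ m²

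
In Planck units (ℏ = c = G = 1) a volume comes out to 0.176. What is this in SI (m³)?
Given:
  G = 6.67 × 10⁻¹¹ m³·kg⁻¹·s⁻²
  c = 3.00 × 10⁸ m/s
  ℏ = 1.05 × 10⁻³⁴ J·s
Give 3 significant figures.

One Planck volume: V_P = (ℏG/c³)^(3/2) = 4.18 × 10⁻¹⁰⁵ m³.
0.176 × 4.18 × 10⁻¹⁰⁵ m³ = 7.35 × 10⁻¹⁰⁶ m³

7.35 × 10⁻¹⁰⁶ m³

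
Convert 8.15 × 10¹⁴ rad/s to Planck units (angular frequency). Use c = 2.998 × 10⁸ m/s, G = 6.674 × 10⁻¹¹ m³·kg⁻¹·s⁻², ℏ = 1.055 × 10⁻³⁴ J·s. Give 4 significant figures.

4.394 × 10⁻²⁹

Planck angular frequency: ω_P = √(c⁵/(ℏG)) = 1.855 × 10⁴³ rad/s.
8.15 × 10¹⁴ / 1.855 × 10⁴³ = 4.394 × 10⁻²⁹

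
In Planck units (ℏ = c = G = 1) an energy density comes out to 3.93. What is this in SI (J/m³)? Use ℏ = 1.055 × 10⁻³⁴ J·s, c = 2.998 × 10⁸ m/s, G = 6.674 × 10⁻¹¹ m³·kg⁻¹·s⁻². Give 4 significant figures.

1.820 × 10¹¹⁴ J/m³

One Planck energy density: u_P = c⁷/(ℏG²) = 4.632 × 10¹¹³ J/m³.
3.93 × 4.632 × 10¹¹³ J/m³ = 1.820 × 10¹¹⁴ J/m³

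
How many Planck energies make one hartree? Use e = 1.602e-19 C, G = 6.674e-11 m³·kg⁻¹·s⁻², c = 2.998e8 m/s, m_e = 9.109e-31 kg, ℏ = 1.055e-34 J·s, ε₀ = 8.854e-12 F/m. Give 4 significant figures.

2.225e-27

hartree: E_h = m_e e⁴/(4πε₀ℏ)² = 4.354e-18 J
Planck energy: E_P = √(ℏc⁵/G) = 1.957e9 J
ratio = 4.354e-18 / 1.957e9 = 2.225e-27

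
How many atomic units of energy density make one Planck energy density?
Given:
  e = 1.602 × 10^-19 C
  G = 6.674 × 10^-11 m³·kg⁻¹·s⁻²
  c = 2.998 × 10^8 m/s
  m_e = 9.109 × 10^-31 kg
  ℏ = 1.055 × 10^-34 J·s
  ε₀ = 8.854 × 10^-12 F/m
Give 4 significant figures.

1.581 × 10^100

Planck energy density: u_P = c⁷/(ℏG²) = 4.632 × 10^113 J/m³
atomic unit of energy density: u_au = E_h/a₀³ = m_e⁴e¹⁰/((4πε₀)⁵ℏ⁸) = 2.929 × 10^13 J/m³
ratio = 4.632 × 10^113 / 2.929 × 10^13 = 1.581 × 10^100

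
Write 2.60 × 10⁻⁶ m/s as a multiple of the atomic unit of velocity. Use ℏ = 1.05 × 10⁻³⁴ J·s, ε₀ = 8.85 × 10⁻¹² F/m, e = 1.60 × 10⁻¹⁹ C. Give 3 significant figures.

1.19 × 10⁻¹²

atomic unit of velocity: v_au = e²/(4πε₀ℏ) = 2.19 × 10⁶ m/s.
2.60 × 10⁻⁶ / 2.19 × 10⁶ = 1.19 × 10⁻¹²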